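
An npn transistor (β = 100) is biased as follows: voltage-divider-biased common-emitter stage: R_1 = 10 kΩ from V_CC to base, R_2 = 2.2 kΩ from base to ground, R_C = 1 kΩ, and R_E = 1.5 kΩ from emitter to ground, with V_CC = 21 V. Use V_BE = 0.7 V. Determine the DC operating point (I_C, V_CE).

I_C ≈ 2 mA, V_CE ≈ 16 V

Thevenize the base divider: V_Th = V_CC·R_2/(R_1+R_2) = 21×2.2/12.2 = 3.79 V, R_Th = R_1‖R_2 = 1.8 kΩ.
Base-emitter loop: V_Th = I_B·R_Th + V_BE + (β+1)I_B·R_E, so I_B = (3.79 − 0.7) / (1.8 + 101×1.5) = 0.0201 mA.
I_C = β·I_B = 100×0.0201 = 2.01 mA, and I_E = (β+1)I_B = 2.03 mA.
V_CE = V_CC − I_C·R_C − I_E·R_E = 21 − 2.01×1 − 2.03×1.5 = 15.9 V.
V_CE = 15.9 V > 0.2 V confirms active-region operation.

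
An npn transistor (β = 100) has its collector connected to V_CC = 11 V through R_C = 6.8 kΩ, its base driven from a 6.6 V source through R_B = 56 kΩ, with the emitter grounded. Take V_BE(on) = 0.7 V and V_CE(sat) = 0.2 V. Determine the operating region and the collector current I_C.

saturation; I_C ≈ 1.6 mA

Assume active: I_B = (6.6 − 0.7)/56 = 0.105 mA, giving I_C = β·I_B = 10.5 mA.
But then V_CE = 11 − 10.5×6.8 = -60.6 V < V_CE(sat) = 0.2 V — impossible in the active region.
So the transistor is saturated. With V_CE = 0.2 V, I_C = (V_CC − 0.2)/R_C = 10.8/6.8 = 1.59 mA.
Check: β·I_B = 10.5 mA > I_C = 1.59 mA, confirming saturation.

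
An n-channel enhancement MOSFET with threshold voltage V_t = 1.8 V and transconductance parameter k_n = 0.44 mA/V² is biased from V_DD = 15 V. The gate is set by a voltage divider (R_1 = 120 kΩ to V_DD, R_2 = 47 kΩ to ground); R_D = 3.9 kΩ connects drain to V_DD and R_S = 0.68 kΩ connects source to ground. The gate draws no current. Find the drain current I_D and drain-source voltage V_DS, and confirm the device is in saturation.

V_G = V_DD·R_2/(R_1+R_2) = 15×47/167 = 4.22 V.
Assume saturation: I_D = (k_n/2)(V_GS − V_t)² with V_GS = V_G − I_D·R_S = 4.22 − 0.68·I_D.
Substituting gives 0.102·I_D² − 1.72·I_D + 1.29 = 0, with roots I_D = 0.784 or 16.2 mA.
The root I_D = 16.2 mA gives V_GS = -6.77 V ≤ V_t, so take I_D = 0.784 mA.
Then V_GS = 3.69 V and V_DS = V_DD − I_D(R_D+R_S) = 15 − 0.784×4.58 = 11.4 V.
Saturation requires V_DS ≥ V_GS − V_t = 1.89 V; 11.4 ≥ 1.89 ✓.

I_D ≈ 0.78 mA, V_DS ≈ 11 V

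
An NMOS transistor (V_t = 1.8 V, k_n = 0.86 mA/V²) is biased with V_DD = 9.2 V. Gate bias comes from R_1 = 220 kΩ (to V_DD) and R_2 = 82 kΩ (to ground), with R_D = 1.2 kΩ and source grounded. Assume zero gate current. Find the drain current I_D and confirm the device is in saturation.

V_G = V_DD·R_2/(R_1+R_2) = 9.2×82/302 = 2.5 V. With the source grounded, V_GS = V_G = 2.5 V.
Assume saturation: I_D = (k_n/2)(V_GS − V_t)² = (0.86/2)×(2.5 − 1.8)² = 0.43×0.698² = 0.21 mA.
V_DS = V_DD − I_D·R_D = 9.2 − 0.21×1.2 = 8.95 V.
Saturation requires V_DS ≥ V_GS − V_t = 0.698 V; 8.95 ≥ 0.698 ✓.

I_D ≈ 0.21 mA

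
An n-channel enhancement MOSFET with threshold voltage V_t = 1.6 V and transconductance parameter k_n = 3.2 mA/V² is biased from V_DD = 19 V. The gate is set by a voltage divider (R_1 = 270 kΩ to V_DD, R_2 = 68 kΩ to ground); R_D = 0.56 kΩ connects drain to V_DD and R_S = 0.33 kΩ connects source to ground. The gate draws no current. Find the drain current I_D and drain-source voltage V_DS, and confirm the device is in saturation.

V_G = V_DD·R_2/(R_1+R_2) = 19×68/338 = 3.82 V.
Assume saturation: I_D = (k_n/2)(V_GS − V_t)² with V_GS = V_G − I_D·R_S = 3.82 − 0.33·I_D.
Substituting gives 0.174·I_D² − 3.35·I_D + 7.9 = 0, with roots I_D = 2.76 or 16.5 mA.
The root I_D = 16.5 mA gives V_GS = -1.61 V ≤ V_t, so take I_D = 2.76 mA.
Then V_GS = 2.91 V and V_DS = V_DD − I_D(R_D+R_S) = 19 − 2.76×0.89 = 16.5 V.
Saturation requires V_DS ≥ V_GS − V_t = 1.31 V; 16.5 ≥ 1.31 ✓.

I_D ≈ 2.8 mA, V_DS ≈ 17 V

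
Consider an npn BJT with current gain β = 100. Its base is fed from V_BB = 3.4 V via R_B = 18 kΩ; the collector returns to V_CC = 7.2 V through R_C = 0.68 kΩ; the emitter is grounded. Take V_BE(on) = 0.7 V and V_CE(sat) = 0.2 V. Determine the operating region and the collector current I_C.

saturation; I_C ≈ 10 mA

Assume active: I_B = (3.4 − 0.7)/18 = 0.15 mA, giving I_C = β·I_B = 15 mA.
But then V_CE = 7.2 − 15×0.68 = -3 V < V_CE(sat) = 0.2 V — impossible in the active region.
So the transistor is saturated. With V_CE = 0.2 V, I_C = (V_CC − 0.2)/R_C = 7/0.68 = 10.3 mA.
Check: β·I_B = 15 mA > I_C = 10.3 mA, confirming saturation.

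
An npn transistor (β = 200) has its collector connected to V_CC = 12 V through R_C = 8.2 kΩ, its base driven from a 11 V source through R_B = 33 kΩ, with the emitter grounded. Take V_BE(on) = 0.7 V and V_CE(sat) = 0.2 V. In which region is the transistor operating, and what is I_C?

saturation; I_C ≈ 1.4 mA

Assume active: I_B = (11 − 0.7)/33 = 0.312 mA, giving I_C = β·I_B = 62.4 mA.
But then V_CE = 12 − 62.4×8.2 = -500 V < V_CE(sat) = 0.2 V — impossible in the active region.
So the transistor is saturated. With V_CE = 0.2 V, I_C = (V_CC − 0.2)/R_C = 11.8/8.2 = 1.44 mA.
Check: β·I_B = 62.4 mA > I_C = 1.44 mA, confirming saturation.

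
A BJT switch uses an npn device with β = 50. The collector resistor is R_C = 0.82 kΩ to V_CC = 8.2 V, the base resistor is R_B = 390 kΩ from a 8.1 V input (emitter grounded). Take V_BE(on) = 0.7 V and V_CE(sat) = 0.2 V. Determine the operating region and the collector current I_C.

active; I_C ≈ 0.95 mA

Assume active. Base-emitter loop: I_B = (V_BB − V_BE)/R_B = (8.1 − 0.7)/390 = 0.019 mA.
I_C = β·I_B = 50×0.019 = 0.949 mA.
V_CE = V_CC − I_C·R_C = 8.2 − 0.949×0.82 = 7.42 V > V_CE(sat), so the active-region assumption holds.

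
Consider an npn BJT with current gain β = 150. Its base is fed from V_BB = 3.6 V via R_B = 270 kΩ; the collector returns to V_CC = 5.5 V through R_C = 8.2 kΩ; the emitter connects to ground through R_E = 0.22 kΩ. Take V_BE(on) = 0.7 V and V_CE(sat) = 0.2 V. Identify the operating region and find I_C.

Assume active: I_B = (3.6 − 0.7)/(270 + 151×0.22) = 0.00956 mA, I_C = β·I_B = 1.43 mA.
Then V_CE = 5.5 − 1.43×8.2 − 1.44×0.22 = -6.58 V < 0.2 V — the active assumption fails.
Re-solve with V_CE = 0.2 V. KCL at the emitter: V_E/R_E = (V_BB−0.7−V_E)/R_B + (V_CC−0.2−V_E)/R_C, giving V_E = 0.141 V.
I_C = (V_CC − 0.2 − V_E)/R_C = (5.3 − 0.141)/8.2 = 0.629 mA.
Check: I_B = (2.9 − 0.141)/270 = 0.0102 mA, and β·I_B = 1.53 mA > I_C, confirming saturation.

saturation; I_C ≈ 0.63 mA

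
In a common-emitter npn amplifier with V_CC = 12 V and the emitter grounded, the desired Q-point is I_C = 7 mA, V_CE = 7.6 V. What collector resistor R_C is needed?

R_C ≈ 0.63 kΩ

Collector loop: V_CC = I_C·R_C + V_CE.
R_C = (V_CC − V_CE)/I_C = (12 − 7.6)/7 = 0.629 kΩ.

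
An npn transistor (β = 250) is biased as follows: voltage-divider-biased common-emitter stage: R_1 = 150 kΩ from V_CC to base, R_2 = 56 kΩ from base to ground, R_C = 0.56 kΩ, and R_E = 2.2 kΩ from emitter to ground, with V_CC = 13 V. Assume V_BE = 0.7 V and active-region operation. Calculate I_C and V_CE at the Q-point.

Thevenize the base divider: V_Th = V_CC·R_2/(R_1+R_2) = 13×56/206 = 3.53 V, R_Th = R_1‖R_2 = 40.8 kΩ.
Base-emitter loop: V_Th = I_B·R_Th + V_BE + (β+1)I_B·R_E, so I_B = (3.53 − 0.7) / (40.8 + 251×2.2) = 0.00478 mA.
I_C = β·I_B = 250×0.00478 = 1.19 mA, and I_E = (β+1)I_B = 1.2 mA.
V_CE = V_CC − I_C·R_C − I_E·R_E = 13 − 1.19×0.56 − 1.2×2.2 = 9.69 V.
V_CE = 9.69 V > 0.2 V confirms active-region operation.

I_C ≈ 1.2 mA, V_CE ≈ 9.7 V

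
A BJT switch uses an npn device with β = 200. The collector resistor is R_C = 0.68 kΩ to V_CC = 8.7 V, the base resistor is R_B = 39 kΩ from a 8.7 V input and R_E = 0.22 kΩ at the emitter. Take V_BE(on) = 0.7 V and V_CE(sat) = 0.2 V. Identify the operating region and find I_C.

Assume active: I_B = (8.7 − 0.7)/(39 + 201×0.22) = 0.0961 mA, I_C = β·I_B = 19.2 mA.
Then V_CE = 8.7 − 19.2×0.68 − 19.3×0.22 = -8.62 V < 0.2 V — the active assumption fails.
Re-solve with V_CE = 0.2 V. KCL at the emitter: V_E/R_E = (V_BB−0.7−V_E)/R_B + (V_CC−0.2−V_E)/R_C, giving V_E = 2.1 V.
I_C = (V_CC − 0.2 − V_E)/R_C = (8.5 − 2.1)/0.68 = 9.41 mA.
Check: I_B = (8 − 2.1)/39 = 0.151 mA, and β·I_B = 30.2 mA > I_C, confirming saturation.

saturation; I_C ≈ 9.4 mA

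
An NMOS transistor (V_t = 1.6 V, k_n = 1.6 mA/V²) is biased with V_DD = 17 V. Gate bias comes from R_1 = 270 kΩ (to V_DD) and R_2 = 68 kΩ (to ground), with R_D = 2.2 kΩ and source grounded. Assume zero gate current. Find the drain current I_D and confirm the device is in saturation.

V_G = V_DD·R_2/(R_1+R_2) = 17×68/338 = 3.42 V. With the source grounded, V_GS = V_G = 3.42 V.
Assume saturation: I_D = (k_n/2)(V_GS − V_t)² = (1.6/2)×(3.42 − 1.6)² = 0.8×1.82² = 2.65 mA.
V_DS = V_DD − I_D·R_D = 17 − 2.65×2.2 = 11.2 V.
Saturation requires V_DS ≥ V_GS − V_t = 1.82 V; 11.2 ≥ 1.82 ✓.

I_D ≈ 2.7 mA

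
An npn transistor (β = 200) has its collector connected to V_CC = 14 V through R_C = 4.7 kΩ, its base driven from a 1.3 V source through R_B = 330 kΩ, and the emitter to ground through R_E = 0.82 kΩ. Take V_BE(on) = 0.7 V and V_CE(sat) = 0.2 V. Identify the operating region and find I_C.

active; I_C ≈ 0.24 mA

Assume active. Base-emitter loop: I_B = (V_BB − V_BE)/(R_B + (β+1)R_E) = (1.3 − 0.7)/(330 + 201×0.82) = 0.00121 mA.
I_C = β·I_B = 200×0.00121 = 0.243 mA.
V_CE = V_CC − I_C·R_C − I_E·R_E = 14 − 0.243×4.7 − 0.244×0.82 = 12.7 V > V_CE(sat), so the active-region assumption holds.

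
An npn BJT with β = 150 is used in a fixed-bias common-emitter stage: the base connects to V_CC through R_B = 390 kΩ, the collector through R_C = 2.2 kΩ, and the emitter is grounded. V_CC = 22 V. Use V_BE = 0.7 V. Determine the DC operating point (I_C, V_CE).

Base loop: V_CC = I_B·R_B + V_BE, so I_B = (22 − 0.7)/390 kΩ = 0.0546 mA.
In the active region I_C = β·I_B = 150 × 0.0546 = 8.19 mA.
Collector loop: V_CE = V_CC − I_C·R_C = 22 − 8.19×2.2 = 3.98 V.
Since V_CE = 3.98 V > V_CE(sat) ≈ 0.2 V, the transistor is in the active region as assumed.

I_C ≈ 8.2 mA, V_CE ≈ 4 V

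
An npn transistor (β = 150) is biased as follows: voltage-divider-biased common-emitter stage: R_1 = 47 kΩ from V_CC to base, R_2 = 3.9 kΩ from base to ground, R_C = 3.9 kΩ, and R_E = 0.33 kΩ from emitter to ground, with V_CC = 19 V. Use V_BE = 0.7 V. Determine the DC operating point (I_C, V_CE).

I_C ≈ 2.1 mA, V_CE ≈ 10 V

Thevenize the base divider: V_Th = V_CC·R_2/(R_1+R_2) = 19×3.9/50.9 = 1.46 V, R_Th = R_1‖R_2 = 3.6 kΩ.
Base-emitter loop: V_Th = I_B·R_Th + V_BE + (β+1)I_B·R_E, so I_B = (1.46 − 0.7) / (3.6 + 151×0.33) = 0.0141 mA.
I_C = β·I_B = 150×0.0141 = 2.12 mA, and I_E = (β+1)I_B = 2.14 mA.
V_CE = V_CC − I_C·R_C − I_E·R_E = 19 − 2.12×3.9 − 2.14×0.33 = 10 V.
V_CE = 10 V > 0.2 V confirms active-region operation.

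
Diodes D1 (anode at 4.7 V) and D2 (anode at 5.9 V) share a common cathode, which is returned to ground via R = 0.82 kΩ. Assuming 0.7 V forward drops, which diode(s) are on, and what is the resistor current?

Only D2 conducts; I_R ≈ 6.3 mA

Assume both conduct. Then node N would need to be at both 4.7−0.7 = 4 V and 5.9−0.7 = 5.2 V, which is impossible.
Assume only D2 conducts: V_N = 5.9 − 0.7 = 5.2 V, so I_R = 5.2/0.82 = 6.34 mA.
Check D1: its anode-to-cathode voltage is 4.7 − 5.2 = -0.5 V < 0.7 V, so it is off. The assumption is consistent.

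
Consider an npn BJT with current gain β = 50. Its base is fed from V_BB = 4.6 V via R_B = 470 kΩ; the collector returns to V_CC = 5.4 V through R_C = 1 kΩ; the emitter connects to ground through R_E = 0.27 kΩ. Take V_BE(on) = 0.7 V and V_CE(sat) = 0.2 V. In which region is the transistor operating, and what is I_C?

active; I_C ≈ 0.4 mA

Assume active. Base-emitter loop: I_B = (V_BB − V_BE)/(R_B + (β+1)R_E) = (4.6 − 0.7)/(470 + 51×0.27) = 0.00806 mA.
I_C = β·I_B = 50×0.00806 = 0.403 mA.
V_CE = V_CC − I_C·R_C − I_E·R_E = 5.4 − 0.403×1 − 0.411×0.27 = 4.89 V > V_CE(sat), so the active-region assumption holds.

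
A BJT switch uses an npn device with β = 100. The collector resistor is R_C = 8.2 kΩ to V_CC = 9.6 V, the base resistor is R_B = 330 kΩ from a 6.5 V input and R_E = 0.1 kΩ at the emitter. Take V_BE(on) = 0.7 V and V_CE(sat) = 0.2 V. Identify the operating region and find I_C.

Assume active: I_B = (6.5 − 0.7)/(330 + 101×0.1) = 0.0171 mA, I_C = β·I_B = 1.71 mA.
Then V_CE = 9.6 − 1.71×8.2 − 1.72×0.1 = -4.56 V < 0.2 V — the active assumption fails.
Re-solve with V_CE = 0.2 V. KCL at the emitter: V_E/R_E = (V_BB−0.7−V_E)/R_B + (V_CC−0.2−V_E)/R_C, giving V_E = 0.115 V.
I_C = (V_CC − 0.2 − V_E)/R_C = (9.4 − 0.115)/8.2 = 1.13 mA.
Check: I_B = (5.8 − 0.115)/330 = 0.0172 mA, and β·I_B = 1.72 mA > I_C, confirming saturation.

saturation; I_C ≈ 1.1 mA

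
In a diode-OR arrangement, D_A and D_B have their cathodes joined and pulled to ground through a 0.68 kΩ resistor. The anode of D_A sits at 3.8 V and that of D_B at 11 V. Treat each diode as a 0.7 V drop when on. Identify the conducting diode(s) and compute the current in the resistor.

Only D_B conducts; I_R ≈ 15 mA

Assume both conduct. Then node N would need to be at both 3.8−0.7 = 3.1 V and 11−0.7 = 10.3 V, which is impossible.
Assume only D_B conducts: V_N = 11 − 0.7 = 10.3 V, so I_R = 10.3/0.68 = 15.1 mA.
Check D_A: its anode-to-cathode voltage is 3.8 − 10.3 = -6.5 V < 0.7 V, so it is off. The assumption is consistent.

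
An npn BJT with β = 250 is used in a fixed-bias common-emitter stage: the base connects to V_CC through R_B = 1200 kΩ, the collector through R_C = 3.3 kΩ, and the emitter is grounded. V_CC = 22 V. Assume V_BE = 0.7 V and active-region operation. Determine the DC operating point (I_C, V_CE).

I_C ≈ 4.4 mA, V_CE ≈ 7.4 V

Base loop: V_CC = I_B·R_B + V_BE, so I_B = (22 − 0.7)/1200 kΩ = 0.0178 mA.
In the active region I_C = β·I_B = 250 × 0.0178 = 4.44 mA.
Collector loop: V_CE = V_CC − I_C·R_C = 22 − 4.44×3.3 = 7.36 V.
Since V_CE = 7.36 V > V_CE(sat) ≈ 0.2 V, the transistor is in the active region as assumed.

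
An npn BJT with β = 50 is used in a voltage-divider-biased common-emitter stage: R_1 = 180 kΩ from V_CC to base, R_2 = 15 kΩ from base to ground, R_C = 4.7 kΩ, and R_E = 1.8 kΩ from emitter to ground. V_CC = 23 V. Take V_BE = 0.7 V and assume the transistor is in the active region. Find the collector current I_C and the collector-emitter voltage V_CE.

I_C ≈ 0.51 mA, V_CE ≈ 20 V

Thevenize the base divider: V_Th = V_CC·R_2/(R_1+R_2) = 23×15/195 = 1.77 V, R_Th = R_1‖R_2 = 13.8 kΩ.
Base-emitter loop: V_Th = I_B·R_Th + V_BE + (β+1)I_B·R_E, so I_B = (1.77 − 0.7) / (13.8 + 51×1.8) = 0.0101 mA.
I_C = β·I_B = 50×0.0101 = 0.506 mA, and I_E = (β+1)I_B = 0.516 mA.
V_CE = V_CC − I_C·R_C − I_E·R_E = 23 − 0.506×4.7 − 0.516×1.8 = 19.7 V.
V_CE = 19.7 V > 0.2 V confirms active-region operation.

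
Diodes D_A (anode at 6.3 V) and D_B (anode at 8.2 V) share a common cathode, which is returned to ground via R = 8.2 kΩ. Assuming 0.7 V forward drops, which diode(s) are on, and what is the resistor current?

Assume both conduct. Then node N would need to be at both 6.3−0.7 = 5.6 V and 8.2−0.7 = 7.5 V, which is impossible.
Assume only D_B conducts: V_N = 8.2 − 0.7 = 7.5 V, so I_R = 7.5/8.2 = 0.915 mA.
Check D_A: its anode-to-cathode voltage is 6.3 − 7.5 = -1.2 V < 0.7 V, so it is off. The assumption is consistent.

Only D_B conducts; I_R ≈ 0.91 mA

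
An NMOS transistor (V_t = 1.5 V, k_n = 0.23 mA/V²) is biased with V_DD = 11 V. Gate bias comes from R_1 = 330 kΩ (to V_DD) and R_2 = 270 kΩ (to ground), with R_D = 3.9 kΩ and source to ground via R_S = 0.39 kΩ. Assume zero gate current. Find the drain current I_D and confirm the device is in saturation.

I_D ≈ 1.1 mA

V_G = V_DD·R_2/(R_1+R_2) = 11×270/600 = 4.95 V.
Assume saturation: I_D = (k_n/2)(V_GS − V_t)² with V_GS = V_G − I_D·R_S = 4.95 − 0.39·I_D.
Substituting gives 0.0175·I_D² − 1.31·I_D + 1.37 = 0, with roots I_D = 1.06 or 73.8 mA.
The root I_D = 73.8 mA gives V_GS = -23.8 V ≤ V_t, so take I_D = 1.06 mA.
Then V_GS = 4.54 V and V_DS = V_DD − I_D(R_D+R_S) = 11 − 1.06×4.29 = 6.45 V.
Saturation requires V_DS ≥ V_GS − V_t = 3.04 V; 6.45 ≥ 3.04 ✓.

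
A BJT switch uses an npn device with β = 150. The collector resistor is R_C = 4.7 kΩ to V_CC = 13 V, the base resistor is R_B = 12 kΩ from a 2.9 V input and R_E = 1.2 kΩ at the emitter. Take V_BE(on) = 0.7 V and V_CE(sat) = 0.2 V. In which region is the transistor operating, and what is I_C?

Assume active. Base-emitter loop: I_B = (V_BB − V_BE)/(R_B + (β+1)R_E) = (2.9 − 0.7)/(12 + 151×1.2) = 0.0114 mA.
I_C = β·I_B = 150×0.0114 = 1.71 mA.
V_CE = V_CC − I_C·R_C − I_E·R_E = 13 − 1.71×4.7 − 1.72×1.2 = 2.91 V > V_CE(sat), so the active-region assumption holds.

active; I_C ≈ 1.7 mA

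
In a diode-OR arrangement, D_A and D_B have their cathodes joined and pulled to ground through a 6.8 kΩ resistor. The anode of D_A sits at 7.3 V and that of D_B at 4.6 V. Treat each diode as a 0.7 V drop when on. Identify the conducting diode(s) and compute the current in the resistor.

Only D_A conducts; I_R ≈ 0.97 mA

Assume both conduct. Then node N would need to be at both 7.3−0.7 = 6.6 V and 4.6−0.7 = 3.9 V, which is impossible.
Assume only D_A conducts: V_N = 7.3 − 0.7 = 6.6 V, so I_R = 6.6/6.8 = 0.971 mA.
Check D_B: its anode-to-cathode voltage is 4.6 − 6.6 = -2 V < 0.7 V, so it is off. The assumption is consistent.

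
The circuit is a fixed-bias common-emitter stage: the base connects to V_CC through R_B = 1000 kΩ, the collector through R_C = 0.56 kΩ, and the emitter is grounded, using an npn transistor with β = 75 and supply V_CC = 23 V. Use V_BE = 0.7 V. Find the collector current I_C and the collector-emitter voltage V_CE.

Base loop: V_CC = I_B·R_B + V_BE, so I_B = (23 − 0.7)/1000 kΩ = 0.0223 mA.
In the active region I_C = β·I_B = 75 × 0.0223 = 1.67 mA.
Collector loop: V_CE = V_CC − I_C·R_C = 23 − 1.67×0.56 = 22.1 V.
Since V_CE = 22.1 V > V_CE(sat) ≈ 0.2 V, the transistor is in the active region as assumed.

I_C ≈ 1.7 mA, V_CE ≈ 22 V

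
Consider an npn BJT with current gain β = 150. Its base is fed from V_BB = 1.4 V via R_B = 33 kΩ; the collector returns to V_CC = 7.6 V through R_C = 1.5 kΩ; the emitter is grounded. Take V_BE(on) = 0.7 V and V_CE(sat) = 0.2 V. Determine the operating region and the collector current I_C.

active; I_C ≈ 3.2 mA

Assume active. Base-emitter loop: I_B = (V_BB − V_BE)/R_B = (1.4 − 0.7)/33 = 0.0212 mA.
I_C = β·I_B = 150×0.0212 = 3.18 mA.
V_CE = V_CC − I_C·R_C = 7.6 − 3.18×1.5 = 2.83 V > V_CE(sat), so the active-region assumption holds.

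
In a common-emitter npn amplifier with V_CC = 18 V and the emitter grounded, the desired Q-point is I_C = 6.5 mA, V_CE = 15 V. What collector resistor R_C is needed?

R_C ≈ 0.46 kΩ

Collector loop: V_CC = I_C·R_C + V_CE.
R_C = (V_CC − V_CE)/I_C = (18 − 15)/6.5 = 0.462 kΩ.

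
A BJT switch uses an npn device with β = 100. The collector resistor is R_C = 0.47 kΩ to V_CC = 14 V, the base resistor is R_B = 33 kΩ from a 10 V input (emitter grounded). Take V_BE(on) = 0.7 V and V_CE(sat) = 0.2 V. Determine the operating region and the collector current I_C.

Assume active. Base-emitter loop: I_B = (V_BB − V_BE)/R_B = (10 − 0.7)/33 = 0.282 mA.
I_C = β·I_B = 100×0.282 = 28.2 mA.
V_CE = V_CC − I_C·R_C = 14 − 28.2×0.47 = 0.755 V > V_CE(sat), so the active-region assumption holds.

active; I_C ≈ 28 mA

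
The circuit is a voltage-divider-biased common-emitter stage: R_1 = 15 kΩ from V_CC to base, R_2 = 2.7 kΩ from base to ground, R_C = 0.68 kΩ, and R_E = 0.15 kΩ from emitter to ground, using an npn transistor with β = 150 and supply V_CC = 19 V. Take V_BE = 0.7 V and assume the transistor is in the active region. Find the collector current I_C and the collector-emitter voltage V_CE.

Thevenize the base divider: V_Th = V_CC·R_2/(R_1+R_2) = 19×2.7/17.7 = 2.9 V, R_Th = R_1‖R_2 = 2.29 kΩ.
Base-emitter loop: V_Th = I_B·R_Th + V_BE + (β+1)I_B·R_E, so I_B = (2.9 − 0.7) / (2.29 + 151×0.15) = 0.0882 mA.
I_C = β·I_B = 150×0.0882 = 13.2 mA, and I_E = (β+1)I_B = 13.3 mA.
V_CE = V_CC − I_C·R_C − I_E·R_E = 19 − 13.2×0.68 − 13.3×0.15 = 8.01 V.
V_CE = 8.01 V > 0.2 V confirms active-region operation.

I_C ≈ 13 mA, V_CE ≈ 8 V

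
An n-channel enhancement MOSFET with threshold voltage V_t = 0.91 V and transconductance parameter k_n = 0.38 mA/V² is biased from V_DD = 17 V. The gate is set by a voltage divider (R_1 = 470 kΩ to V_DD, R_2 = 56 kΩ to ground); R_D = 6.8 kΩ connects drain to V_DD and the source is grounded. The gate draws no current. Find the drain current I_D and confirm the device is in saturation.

V_G = V_DD·R_2/(R_1+R_2) = 17×56/526 = 1.81 V. With the source grounded, V_GS = V_G = 1.81 V.
Assume saturation: I_D = (k_n/2)(V_GS − V_t)² = (0.38/2)×(1.81 − 0.91)² = 0.19×0.9² = 0.154 mA.
V_DS = V_DD − I_D·R_D = 17 − 0.154×6.8 = 16 V.
Saturation requires V_DS ≥ V_GS − V_t = 0.9 V; 16 ≥ 0.9 ✓.

I_D ≈ 0.15 mA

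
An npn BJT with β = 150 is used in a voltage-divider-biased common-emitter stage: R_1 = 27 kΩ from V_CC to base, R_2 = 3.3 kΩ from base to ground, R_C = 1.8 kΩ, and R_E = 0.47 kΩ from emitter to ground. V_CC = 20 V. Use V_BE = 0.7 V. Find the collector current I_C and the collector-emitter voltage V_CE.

Thevenize the base divider: V_Th = V_CC·R_2/(R_1+R_2) = 20×3.3/30.3 = 2.18 V, R_Th = R_1‖R_2 = 2.94 kΩ.
Base-emitter loop: V_Th = I_B·R_Th + V_BE + (β+1)I_B·R_E, so I_B = (2.18 − 0.7) / (2.94 + 151×0.47) = 0.02 mA.
I_C = β·I_B = 150×0.02 = 3 mA, and I_E = (β+1)I_B = 3.02 mA.
V_CE = V_CC − I_C·R_C − I_E·R_E = 20 − 3×1.8 − 3.02×0.47 = 13.2 V.
V_CE = 13.2 V > 0.2 V confirms active-region operation.

I_C ≈ 3 mA, V_CE ≈ 13 V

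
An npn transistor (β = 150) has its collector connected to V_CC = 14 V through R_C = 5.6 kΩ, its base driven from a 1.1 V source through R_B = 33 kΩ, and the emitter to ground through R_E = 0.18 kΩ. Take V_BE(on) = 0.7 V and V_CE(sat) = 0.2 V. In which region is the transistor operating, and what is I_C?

active; I_C ≈ 1 mA

Assume active. Base-emitter loop: I_B = (V_BB − V_BE)/(R_B + (β+1)R_E) = (1.1 − 0.7)/(33 + 151×0.18) = 0.00665 mA.
I_C = β·I_B = 150×0.00665 = 0.997 mA.
V_CE = V_CC − I_C·R_C − I_E·R_E = 14 − 0.997×5.6 − 1×0.18 = 8.24 V > V_CE(sat), so the active-region assumption holds.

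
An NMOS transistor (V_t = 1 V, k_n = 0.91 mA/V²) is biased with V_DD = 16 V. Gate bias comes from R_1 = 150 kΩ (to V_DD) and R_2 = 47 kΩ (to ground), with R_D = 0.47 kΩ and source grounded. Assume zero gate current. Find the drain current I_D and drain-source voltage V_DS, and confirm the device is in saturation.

V_G = V_DD·R_2/(R_1+R_2) = 16×47/197 = 3.82 V. With the source grounded, V_GS = V_G = 3.82 V.
Assume saturation: I_D = (k_n/2)(V_GS − V_t)² = (0.91/2)×(3.82 − 1)² = 0.455×2.82² = 3.61 mA.
V_DS = V_DD − I_D·R_D = 16 − 3.61×0.47 = 14.3 V.
Saturation requires V_DS ≥ V_GS − V_t = 2.82 V; 14.3 ≥ 2.82 ✓.

I_D ≈ 3.6 mA, V_DS ≈ 14 V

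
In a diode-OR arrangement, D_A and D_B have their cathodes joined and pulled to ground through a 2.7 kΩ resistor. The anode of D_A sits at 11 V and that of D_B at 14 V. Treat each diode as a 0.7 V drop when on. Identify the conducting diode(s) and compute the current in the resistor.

Only D_B conducts; I_R ≈ 4.9 mA

Assume both conduct. Then node N would need to be at both 11−0.7 = 10.3 V and 14−0.7 = 13.3 V, which is impossible.
Assume only D_B conducts: V_N = 14 − 0.7 = 13.3 V, so I_R = 13.3/2.7 = 4.93 mA.
Check D_A: its anode-to-cathode voltage is 11 − 13.3 = -2.3 V < 0.7 V, so it is off. The assumption is consistent.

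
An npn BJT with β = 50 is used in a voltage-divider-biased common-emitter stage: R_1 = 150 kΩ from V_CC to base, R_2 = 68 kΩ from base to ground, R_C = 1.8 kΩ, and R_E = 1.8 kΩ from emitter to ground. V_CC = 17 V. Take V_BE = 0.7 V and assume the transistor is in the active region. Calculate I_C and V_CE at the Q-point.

I_C ≈ 1.7 mA, V_CE ≈ 11 V

Thevenize the base divider: V_Th = V_CC·R_2/(R_1+R_2) = 17×68/218 = 5.3 V, R_Th = R_1‖R_2 = 46.8 kΩ.
Base-emitter loop: V_Th = I_B·R_Th + V_BE + (β+1)I_B·R_E, so I_B = (5.3 − 0.7) / (46.8 + 51×1.8) = 0.0332 mA.
I_C = β·I_B = 50×0.0332 = 1.66 mA, and I_E = (β+1)I_B = 1.69 mA.
V_CE = V_CC − I_C·R_C − I_E·R_E = 17 − 1.66×1.8 − 1.69×1.8 = 11 V.
V_CE = 11 V > 0.2 V confirms active-region operation.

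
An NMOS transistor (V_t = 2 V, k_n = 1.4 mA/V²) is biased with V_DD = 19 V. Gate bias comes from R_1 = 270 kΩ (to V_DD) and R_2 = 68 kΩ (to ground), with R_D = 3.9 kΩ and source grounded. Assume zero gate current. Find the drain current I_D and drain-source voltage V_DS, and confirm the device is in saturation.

V_G = V_DD·R_2/(R_1+R_2) = 19×68/338 = 3.82 V. With the source grounded, V_GS = V_G = 3.82 V.
Assume saturation: I_D = (k_n/2)(V_GS − V_t)² = (1.4/2)×(3.82 − 2)² = 0.7×1.82² = 2.33 mA.
V_DS = V_DD − I_D·R_D = 19 − 2.33×3.9 = 9.93 V.
Saturation requires V_DS ≥ V_GS − V_t = 1.82 V; 9.93 ≥ 1.82 ✓.

I_D ≈ 2.3 mA, V_DS ≈ 9.9 V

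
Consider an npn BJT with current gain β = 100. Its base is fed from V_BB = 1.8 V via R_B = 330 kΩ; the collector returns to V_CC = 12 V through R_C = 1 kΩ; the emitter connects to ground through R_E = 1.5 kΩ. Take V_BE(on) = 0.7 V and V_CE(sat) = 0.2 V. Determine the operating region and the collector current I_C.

active; I_C ≈ 0.23 mA

Assume active. Base-emitter loop: I_B = (V_BB − V_BE)/(R_B + (β+1)R_E) = (1.8 − 0.7)/(330 + 101×1.5) = 0.00228 mA.
I_C = β·I_B = 100×0.00228 = 0.228 mA.
V_CE = V_CC − I_C·R_C − I_E·R_E = 12 − 0.228×1 − 0.231×1.5 = 11.4 V > V_CE(sat), so the active-region assumption holds.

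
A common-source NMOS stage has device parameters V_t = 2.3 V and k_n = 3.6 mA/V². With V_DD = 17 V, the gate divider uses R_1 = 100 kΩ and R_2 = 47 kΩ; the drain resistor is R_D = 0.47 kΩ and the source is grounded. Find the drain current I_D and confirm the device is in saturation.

I_D ≈ 18 mA

V_G = V_DD·R_2/(R_1+R_2) = 17×47/147 = 5.44 V. With the source grounded, V_GS = V_G = 5.44 V.
Assume saturation: I_D = (k_n/2)(V_GS − V_t)² = (3.6/2)×(5.44 − 2.3)² = 1.8×3.14² = 17.7 mA.
V_DS = V_DD − I_D·R_D = 17 − 17.7×0.47 = 8.68 V.
Saturation requires V_DS ≥ V_GS − V_t = 3.14 V; 8.68 ≥ 3.14 ✓.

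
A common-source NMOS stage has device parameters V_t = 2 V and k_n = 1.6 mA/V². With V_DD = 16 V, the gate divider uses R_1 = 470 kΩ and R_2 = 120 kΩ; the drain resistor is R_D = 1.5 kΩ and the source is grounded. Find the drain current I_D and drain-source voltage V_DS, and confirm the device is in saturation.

I_D ≈ 1.3 mA, V_DS ≈ 14 V

V_G = V_DD·R_2/(R_1+R_2) = 16×120/590 = 3.25 V. With the source grounded, V_GS = V_G = 3.25 V.
Assume saturation: I_D = (k_n/2)(V_GS − V_t)² = (1.6/2)×(3.25 − 2)² = 0.8×1.25² = 1.26 mA.
V_DS = V_DD − I_D·R_D = 16 − 1.26×1.5 = 14.1 V.
Saturation requires V_DS ≥ V_GS − V_t = 1.25 V; 14.1 ≥ 1.25 ✓.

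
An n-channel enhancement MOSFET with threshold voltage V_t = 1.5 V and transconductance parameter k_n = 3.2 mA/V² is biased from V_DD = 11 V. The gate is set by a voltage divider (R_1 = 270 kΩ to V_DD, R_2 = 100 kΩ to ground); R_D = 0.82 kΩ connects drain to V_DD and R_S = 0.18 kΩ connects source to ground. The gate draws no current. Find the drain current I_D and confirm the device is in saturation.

I_D ≈ 2 mA

V_G = V_DD·R_2/(R_1+R_2) = 11×100/370 = 2.97 V.
Assume saturation: I_D = (k_n/2)(V_GS − V_t)² with V_GS = V_G − I_D·R_S = 2.97 − 0.18·I_D.
Substituting gives 0.0518·I_D² − 1.85·I_D + 3.47 = 0, with roots I_D = 1.99 or 33.7 mA.
The root I_D = 33.7 mA gives V_GS = -3.09 V ≤ V_t, so take I_D = 1.99 mA.
Then V_GS = 2.61 V and V_DS = V_DD − I_D(R_D+R_S) = 11 − 1.99×1 = 9.01 V.
Saturation requires V_DS ≥ V_GS − V_t = 1.11 V; 9.01 ≥ 1.11 ✓.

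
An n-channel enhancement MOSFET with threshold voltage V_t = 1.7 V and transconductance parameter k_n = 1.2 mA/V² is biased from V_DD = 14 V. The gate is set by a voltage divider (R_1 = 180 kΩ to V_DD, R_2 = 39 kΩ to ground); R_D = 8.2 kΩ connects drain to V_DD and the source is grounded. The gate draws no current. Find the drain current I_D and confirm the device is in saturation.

I_D ≈ 0.38 mA

V_G = V_DD·R_2/(R_1+R_2) = 14×39/219 = 2.49 V. With the source grounded, V_GS = V_G = 2.49 V.
Assume saturation: I_D = (k_n/2)(V_GS − V_t)² = (1.2/2)×(2.49 − 1.7)² = 0.6×0.793² = 0.377 mA.
V_DS = V_DD − I_D·R_D = 14 − 0.377×8.2 = 10.9 V.
Saturation requires V_DS ≥ V_GS − V_t = 0.793 V; 10.9 ≥ 0.793 ✓.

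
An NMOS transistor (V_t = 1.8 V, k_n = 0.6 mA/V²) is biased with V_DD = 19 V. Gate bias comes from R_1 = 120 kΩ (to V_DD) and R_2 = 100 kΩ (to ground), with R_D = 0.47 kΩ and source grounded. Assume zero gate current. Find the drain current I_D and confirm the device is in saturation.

V_G = V_DD·R_2/(R_1+R_2) = 19×100/220 = 8.64 V. With the source grounded, V_GS = V_G = 8.64 V.
Assume saturation: I_D = (k_n/2)(V_GS − V_t)² = (0.6/2)×(8.64 − 1.8)² = 0.3×6.84² = 14 mA.
V_DS = V_DD − I_D·R_D = 19 − 14×0.47 = 12.4 V.
Saturation requires V_DS ≥ V_GS − V_t = 6.84 V; 12.4 ≥ 6.84 ✓.

I_D ≈ 14 mA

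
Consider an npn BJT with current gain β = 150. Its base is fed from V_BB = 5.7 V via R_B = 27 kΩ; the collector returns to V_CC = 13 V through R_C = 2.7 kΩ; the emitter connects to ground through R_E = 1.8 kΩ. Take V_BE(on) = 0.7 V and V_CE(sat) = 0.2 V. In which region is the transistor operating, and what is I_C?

active; I_C ≈ 2.5 mA

Assume active. Base-emitter loop: I_B = (V_BB − V_BE)/(R_B + (β+1)R_E) = (5.7 − 0.7)/(27 + 151×1.8) = 0.0167 mA.
I_C = β·I_B = 150×0.0167 = 2.51 mA.
V_CE = V_CC − I_C·R_C − I_E·R_E = 13 − 2.51×2.7 − 2.53×1.8 = 1.67 V > V_CE(sat), so the active-region assumption holds.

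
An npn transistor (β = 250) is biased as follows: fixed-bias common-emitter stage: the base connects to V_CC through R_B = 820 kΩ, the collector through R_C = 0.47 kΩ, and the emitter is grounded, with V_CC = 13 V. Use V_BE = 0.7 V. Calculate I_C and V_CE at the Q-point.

Base loop: V_CC = I_B·R_B + V_BE, so I_B = (13 − 0.7)/820 kΩ = 0.015 mA.
In the active region I_C = β·I_B = 250 × 0.015 = 3.75 mA.
Collector loop: V_CE = V_CC − I_C·R_C = 13 − 3.75×0.47 = 11.2 V.
Since V_CE = 11.2 V > V_CE(sat) ≈ 0.2 V, the transistor is in the active region as assumed.

I_C ≈ 3.8 mA, V_CE ≈ 11 V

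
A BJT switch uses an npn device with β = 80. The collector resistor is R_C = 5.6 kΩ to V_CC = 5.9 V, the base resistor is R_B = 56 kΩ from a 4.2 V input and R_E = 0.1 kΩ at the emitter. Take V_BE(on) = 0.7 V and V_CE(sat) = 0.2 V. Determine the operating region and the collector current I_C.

saturation; I_C ≈ 1 mA

Assume active: I_B = (4.2 − 0.7)/(56 + 81×0.1) = 0.0546 mA, I_C = β·I_B = 4.37 mA.
Then V_CE = 5.9 − 4.37×5.6 − 4.42×0.1 = -19 V < 0.2 V — the active assumption fails.
Re-solve with V_CE = 0.2 V. KCL at the emitter: V_E/R_E = (V_BB−0.7−V_E)/R_B + (V_CC−0.2−V_E)/R_C, giving V_E = 0.106 V.
I_C = (V_CC − 0.2 − V_E)/R_C = (5.7 − 0.106)/5.6 = 0.999 mA.
Check: I_B = (3.5 − 0.106)/56 = 0.0606 mA, and β·I_B = 4.85 mA > I_C, confirming saturation.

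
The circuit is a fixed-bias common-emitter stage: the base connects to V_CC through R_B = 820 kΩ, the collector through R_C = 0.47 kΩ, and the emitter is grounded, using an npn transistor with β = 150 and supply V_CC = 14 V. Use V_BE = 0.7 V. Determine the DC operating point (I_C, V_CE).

I_C ≈ 2.4 mA, V_CE ≈ 13 V

Base loop: V_CC = I_B·R_B + V_BE, so I_B = (14 − 0.7)/820 kΩ = 0.0162 mA.
In the active region I_C = β·I_B = 150 × 0.0162 = 2.43 mA.
Collector loop: V_CE = V_CC − I_C·R_C = 14 − 2.43×0.47 = 12.9 V.
Since V_CE = 12.9 V > V_CE(sat) ≈ 0.2 V, the transistor is in the active region as assumed.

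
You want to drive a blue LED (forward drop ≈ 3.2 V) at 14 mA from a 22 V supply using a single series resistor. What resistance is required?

The resistor drops V_S − V_D = 22 − 3.2 = 18.8 V at 14 mA.
R = 18.8 V / 14 mA = 1.34 kΩ.

R ≈ 1.3 kΩ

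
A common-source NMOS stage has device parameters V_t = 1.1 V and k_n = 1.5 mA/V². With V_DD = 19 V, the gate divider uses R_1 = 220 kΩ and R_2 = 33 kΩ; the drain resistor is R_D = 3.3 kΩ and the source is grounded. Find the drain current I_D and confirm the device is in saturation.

V_G = V_DD·R_2/(R_1+R_2) = 19×33/253 = 2.48 V. With the source grounded, V_GS = V_G = 2.48 V.
Assume saturation: I_D = (k_n/2)(V_GS − V_t)² = (1.5/2)×(2.48 − 1.1)² = 0.75×1.38² = 1.42 mA.
V_DS = V_DD − I_D·R_D = 19 − 1.42×3.3 = 14.3 V.
Saturation requires V_DS ≥ V_GS − V_t = 1.38 V; 14.3 ≥ 1.38 ✓.

I_D ≈ 1.4 mA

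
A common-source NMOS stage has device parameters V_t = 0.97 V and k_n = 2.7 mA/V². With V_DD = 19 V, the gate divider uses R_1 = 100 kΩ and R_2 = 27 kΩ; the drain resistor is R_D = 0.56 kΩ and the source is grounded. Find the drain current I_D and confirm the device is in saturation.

I_D ≈ 13 mA

V_G = V_DD·R_2/(R_1+R_2) = 19×27/127 = 4.04 V. With the source grounded, V_GS = V_G = 4.04 V.
Assume saturation: I_D = (k_n/2)(V_GS − V_t)² = (2.7/2)×(4.04 − 0.97)² = 1.35×3.07² = 12.7 mA.
V_DS = V_DD − I_D·R_D = 19 − 12.7×0.56 = 11.9 V.
Saturation requires V_DS ≥ V_GS − V_t = 3.07 V; 11.9 ≥ 3.07 ✓.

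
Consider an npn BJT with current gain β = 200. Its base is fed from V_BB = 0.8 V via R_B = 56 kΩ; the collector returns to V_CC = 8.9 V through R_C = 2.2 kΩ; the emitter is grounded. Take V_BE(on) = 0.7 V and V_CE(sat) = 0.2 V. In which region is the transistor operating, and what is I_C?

Assume active. Base-emitter loop: I_B = (V_BB − V_BE)/R_B = (0.8 − 0.7)/56 = 0.00179 mA.
I_C = β·I_B = 200×0.00179 = 0.357 mA.
V_CE = V_CC − I_C·R_C = 8.9 − 0.357×2.2 = 8.11 V > V_CE(sat), so the active-region assumption holds.

active; I_C ≈ 0.36 mA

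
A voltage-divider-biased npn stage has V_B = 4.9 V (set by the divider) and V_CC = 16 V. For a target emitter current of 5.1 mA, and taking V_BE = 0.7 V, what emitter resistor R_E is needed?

V_E = V_B − V_BE = 4.9 − 0.7 = 4.2 V.
R_E = V_E / I_E = 4.2 / 5.1 = 0.824 kΩ.

R_E ≈ 0.82 kΩ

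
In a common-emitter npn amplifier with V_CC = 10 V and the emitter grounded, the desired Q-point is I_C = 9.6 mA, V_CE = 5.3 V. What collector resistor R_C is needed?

R_C ≈ 0.49 kΩ

Collector loop: V_CC = I_C·R_C + V_CE.
R_C = (V_CC − V_CE)/I_C = (10 − 5.3)/9.6 = 0.49 kΩ.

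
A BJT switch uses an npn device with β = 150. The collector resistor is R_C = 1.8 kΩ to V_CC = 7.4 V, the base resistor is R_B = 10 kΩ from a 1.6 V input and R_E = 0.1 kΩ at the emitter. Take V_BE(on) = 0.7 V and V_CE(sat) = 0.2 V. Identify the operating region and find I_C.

saturation; I_C ≈ 3.8 mA

Assume active: I_B = (1.6 − 0.7)/(10 + 151×0.1) = 0.0359 mA, I_C = β·I_B = 5.38 mA.
Then V_CE = 7.4 − 5.38×1.8 − 5.41×0.1 = -2.82 V < 0.2 V — the active assumption fails.
Re-solve with V_CE = 0.2 V. KCL at the emitter: V_E/R_E = (V_BB−0.7−V_E)/R_B + (V_CC−0.2−V_E)/R_C, giving V_E = 0.384 V.
I_C = (V_CC − 0.2 − V_E)/R_C = (7.2 − 0.384)/1.8 = 3.79 mA.
Check: I_B = (0.9 − 0.384)/10 = 0.0516 mA, and β·I_B = 7.74 mA > I_C, confirming saturation.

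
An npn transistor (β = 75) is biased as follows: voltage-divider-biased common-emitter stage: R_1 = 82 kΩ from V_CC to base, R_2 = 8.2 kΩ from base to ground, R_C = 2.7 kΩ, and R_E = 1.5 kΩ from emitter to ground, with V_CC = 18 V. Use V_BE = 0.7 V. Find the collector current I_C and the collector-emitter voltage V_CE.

I_C ≈ 0.58 mA, V_CE ≈ 16 V

Thevenize the base divider: V_Th = V_CC·R_2/(R_1+R_2) = 18×8.2/90.2 = 1.64 V, R_Th = R_1‖R_2 = 7.45 kΩ.
Base-emitter loop: V_Th = I_B·R_Th + V_BE + (β+1)I_B·R_E, so I_B = (1.64 − 0.7) / (7.45 + 76×1.5) = 0.00771 mA.
I_C = β·I_B = 75×0.00771 = 0.578 mA, and I_E = (β+1)I_B = 0.586 mA.
V_CE = V_CC − I_C·R_C − I_E·R_E = 18 − 0.578×2.7 − 0.586×1.5 = 15.6 V.
V_CE = 15.6 V > 0.2 V confirms active-region operation.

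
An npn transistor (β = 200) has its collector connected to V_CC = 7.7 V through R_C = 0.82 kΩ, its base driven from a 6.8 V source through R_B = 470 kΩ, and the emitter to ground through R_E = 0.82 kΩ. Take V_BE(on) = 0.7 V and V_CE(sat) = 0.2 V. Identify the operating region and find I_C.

Assume active. Base-emitter loop: I_B = (V_BB − V_BE)/(R_B + (β+1)R_E) = (6.8 − 0.7)/(470 + 201×0.82) = 0.00961 mA.
I_C = β·I_B = 200×0.00961 = 1.92 mA.
V_CE = V_CC − I_C·R_C − I_E·R_E = 7.7 − 1.92×0.82 − 1.93×0.82 = 4.54 V > V_CE(sat), so the active-region assumption holds.

active; I_C ≈ 1.9 mA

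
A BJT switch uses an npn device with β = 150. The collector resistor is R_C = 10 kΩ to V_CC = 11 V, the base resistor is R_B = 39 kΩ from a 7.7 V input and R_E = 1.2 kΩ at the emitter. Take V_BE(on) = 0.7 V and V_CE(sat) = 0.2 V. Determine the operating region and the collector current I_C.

Assume active: I_B = (7.7 − 0.7)/(39 + 151×1.2) = 0.0318 mA, I_C = β·I_B = 4.77 mA.
Then V_CE = 11 − 4.77×10 − 4.8×1.2 = -42.4 V < 0.2 V — the active assumption fails.
Re-solve with V_CE = 0.2 V. KCL at the emitter: V_E/R_E = (V_BB−0.7−V_E)/R_B + (V_CC−0.2−V_E)/R_C, giving V_E = 1.31 V.
I_C = (V_CC − 0.2 − V_E)/R_C = (10.8 − 1.31)/10 = 0.949 mA.
Check: I_B = (7 − 1.31)/39 = 0.146 mA, and β·I_B = 21.9 mA > I_C, confirming saturation.

saturation; I_C ≈ 0.95 mA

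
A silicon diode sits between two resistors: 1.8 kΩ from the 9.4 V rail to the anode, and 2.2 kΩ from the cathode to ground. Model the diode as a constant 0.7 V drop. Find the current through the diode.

The two resistors are in series with the diode, so KVL gives 9.4 = I·1.8 + 0.7 + I·2.2.
I = (9.4 − 0.7) / (1.8 + 2.2) kΩ = 8.7 / 4 = 2.18 mA.

I ≈ 2.2 mA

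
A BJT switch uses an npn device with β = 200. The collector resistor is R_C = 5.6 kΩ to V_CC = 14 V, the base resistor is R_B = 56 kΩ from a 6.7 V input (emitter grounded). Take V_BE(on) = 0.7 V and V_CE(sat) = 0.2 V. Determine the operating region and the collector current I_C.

saturation; I_C ≈ 2.5 mA

Assume active: I_B = (6.7 − 0.7)/56 = 0.107 mA, giving I_C = β·I_B = 21.4 mA.
But then V_CE = 14 − 21.4×5.6 = -106 V < V_CE(sat) = 0.2 V — impossible in the active region.
So the transistor is saturated. With V_CE = 0.2 V, I_C = (V_CC − 0.2)/R_C = 13.8/5.6 = 2.46 mA.
Check: β·I_B = 21.4 mA > I_C = 2.46 mA, confirming saturation.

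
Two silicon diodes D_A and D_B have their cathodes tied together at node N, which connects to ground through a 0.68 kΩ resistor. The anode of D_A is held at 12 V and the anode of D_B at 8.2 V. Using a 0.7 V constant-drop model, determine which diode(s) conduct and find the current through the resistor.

Assume both conduct. Then node N would need to be at both 12−0.7 = 11.3 V and 8.2−0.7 = 7.5 V, which is impossible.
Assume only D_A conducts: V_N = 12 − 0.7 = 11.3 V, so I_R = 11.3/0.68 = 16.6 mA.
Check D_B: its anode-to-cathode voltage is 8.2 − 11.3 = -3.1 V < 0.7 V, so it is off. The assumption is consistent.

Only D_A conducts; I_R ≈ 17 mA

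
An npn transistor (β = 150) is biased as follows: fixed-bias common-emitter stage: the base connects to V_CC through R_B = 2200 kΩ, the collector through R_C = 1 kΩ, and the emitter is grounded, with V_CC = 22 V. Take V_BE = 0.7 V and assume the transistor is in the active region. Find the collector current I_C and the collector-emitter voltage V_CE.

Base loop: V_CC = I_B·R_B + V_BE, so I_B = (22 − 0.7)/2200 kΩ = 0.00968 mA.
In the active region I_C = β·I_B = 150 × 0.00968 = 1.45 mA.
Collector loop: V_CE = V_CC − I_C·R_C = 22 − 1.45×1 = 20.5 V.
Since V_CE = 20.5 V > V_CE(sat) ≈ 0.2 V, the transistor is in the active region as assumed.

I_C ≈ 1.5 mA, V_CE ≈ 21 V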